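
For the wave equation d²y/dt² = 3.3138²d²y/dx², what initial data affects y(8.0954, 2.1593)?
Domain of dependence: [0.93991166, 15.25088834]. Signals travel at speed 3.3138, so data within |x - 8.0954| ≤ 3.3138·2.1593 = 7.15548834 can reach the point.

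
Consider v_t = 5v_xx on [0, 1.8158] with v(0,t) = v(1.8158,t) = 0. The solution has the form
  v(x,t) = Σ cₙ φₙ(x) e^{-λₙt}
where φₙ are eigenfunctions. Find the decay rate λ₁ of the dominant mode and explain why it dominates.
Eigenvalues: λₙ = 5n²π²/1.8158².
First three modes:
  n=1: λ₁ = 5π²/1.8158² ≈ 14.967
  n=2: λ₂ = 20π²/1.8158² ≈ 59.868 (4× faster decay)
  n=3: λ₃ = 45π²/1.8158² ≈ 134.703 (9× faster decay)
As t → ∞, higher modes decay exponentially faster. The n=1 mode dominates: v ~ c₁ sin(πx/1.8158) e^{-λ₁t}.
Decay rate: λ₁ = 5π²/1.8158² ≈ 14.967.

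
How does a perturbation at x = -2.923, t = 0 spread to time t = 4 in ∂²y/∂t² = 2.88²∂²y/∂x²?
Domain of influence: [-14.443, 8.597]. Data at x = -2.923 spreads outward at speed 2.88.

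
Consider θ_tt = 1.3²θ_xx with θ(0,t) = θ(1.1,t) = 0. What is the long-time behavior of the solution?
As t → ∞, θ oscillates (no decay). Energy is conserved; the solution oscillates indefinitely as standing waves.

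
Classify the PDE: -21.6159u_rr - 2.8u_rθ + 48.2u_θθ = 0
A = -21.6159, B = -2.8, C = 48.2. Discriminant B² - 4AC = 4175.38552. Since 4175.38552 > 0, hyperbolic.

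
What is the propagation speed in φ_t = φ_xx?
Infinite. The heat equation is parabolic, not hyperbolic, so disturbances propagate instantly.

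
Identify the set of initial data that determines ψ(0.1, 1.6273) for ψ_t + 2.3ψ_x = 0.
A single point: x = -3.64279. The characteristic through (0.1, 1.6273) is x - 2.3t = const, so x = 0.1 - 2.3·1.6273 = -3.64279.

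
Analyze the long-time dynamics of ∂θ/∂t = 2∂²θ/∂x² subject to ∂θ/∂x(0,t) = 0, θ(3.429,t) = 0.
Long-time behavior: θ → 0. Heat escapes through the Dirichlet boundary.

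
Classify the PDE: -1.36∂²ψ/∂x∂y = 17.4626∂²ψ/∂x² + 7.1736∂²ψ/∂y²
Rewriting in standard form: -17.4626∂²ψ/∂x² - 1.36∂²ψ/∂x∂y - 7.1736∂²ψ/∂y² = 0. A = -17.4626, B = -1.36, C = -7.1736. Discriminant B² - 4AC = -499.22922944. Since -499.22922944 < 0, elliptic.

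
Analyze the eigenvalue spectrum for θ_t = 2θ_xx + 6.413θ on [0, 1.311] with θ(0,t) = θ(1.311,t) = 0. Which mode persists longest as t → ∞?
Eigenvalues: λₙ = 2n²π²/1.311² - 6.413.
First three modes:
  n=1: λ₁ = 2π²/1.311² - 6.413 ≈ 5.072
  n=2: λ₂ = 8π²/1.311² - 6.413 ≈ 39.526
  n=3: λ₃ = 18π²/1.311² - 6.413 ≈ 96.95
Since 2π²/1.311² ≈ 11.485 > 6.413, all λₙ > 0.
The n=1 mode decays slowest → dominates as t → ∞.
Asymptotic: θ ~ c₁ sin(πx/1.311) e^{-λ₁t} with decay rate λ₁ ≈ 5.072.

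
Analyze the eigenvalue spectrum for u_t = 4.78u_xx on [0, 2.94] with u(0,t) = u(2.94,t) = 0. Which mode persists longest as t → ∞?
Eigenvalues: λₙ = 4.78n²π²/2.94².
First three modes:
  n=1: λ₁ = 4.78π²/2.94² ≈ 5.458
  n=2: λ₂ = 19.12π²/2.94² ≈ 21.832 (4× faster decay)
  n=3: λ₃ = 43.02π²/2.94² ≈ 49.122 (9× faster decay)
As t → ∞, higher modes decay exponentially faster. The n=1 mode dominates: u ~ c₁ sin(πx/2.94) e^{-λ₁t}.
Decay rate: λ₁ = 4.78π²/2.94² ≈ 5.458.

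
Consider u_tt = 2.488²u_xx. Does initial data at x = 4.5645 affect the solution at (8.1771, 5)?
Yes. The domain of dependence is [-4.2629, 20.6171], and 4.5645 ∈ [-4.2629, 20.6171].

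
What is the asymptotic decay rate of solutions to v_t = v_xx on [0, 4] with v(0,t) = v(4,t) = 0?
Eigenvalues: λₙ = n²π²/4².
First three modes:
  n=1: λ₁ = π²/4² ≈ 0.617
  n=2: λ₂ = 4π²/4² ≈ 2.467 (4× faster decay)
  n=3: λ₃ = 9π²/4² ≈ 5.552 (9× faster decay)
As t → ∞, higher modes decay exponentially faster. The n=1 mode dominates: v ~ c₁ sin(πx/4) e^{-λ₁t}.
Decay rate: λ₁ = π²/4² ≈ 0.617.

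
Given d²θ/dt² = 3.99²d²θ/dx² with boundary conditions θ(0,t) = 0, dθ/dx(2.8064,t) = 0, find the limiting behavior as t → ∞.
θ oscillates (no decay). Energy is conserved; the solution oscillates indefinitely as standing waves.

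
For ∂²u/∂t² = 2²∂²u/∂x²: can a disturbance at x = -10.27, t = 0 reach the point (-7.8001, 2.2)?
Yes. The domain of dependence is [-12.2001, -3.4001], and -10.27 ∈ [-12.2001, -3.4001].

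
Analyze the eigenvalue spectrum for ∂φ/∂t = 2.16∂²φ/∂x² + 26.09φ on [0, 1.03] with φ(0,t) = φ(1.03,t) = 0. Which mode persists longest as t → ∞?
Eigenvalues: λₙ = 2.16n²π²/1.03² - 26.09.
First three modes:
  n=1: λ₁ = 2.16π²/1.03² - 26.09 ≈ -5.995
  n=2: λ₂ = 8.64π²/1.03² - 26.09 ≈ 54.288
  n=3: λ₃ = 19.44π²/1.03² - 26.09 ≈ 154.761
Since 2.16π²/1.03² ≈ 20.095 < 26.09, λ₁ < 0.
The n=1 mode grows fastest (−λₙ is largest for n=1) → dominates.
Asymptotic: φ ~ c₁ sin(πx/1.03) e^{5.995t} (exponential growth at rate −λ₁ ≈ 5.995).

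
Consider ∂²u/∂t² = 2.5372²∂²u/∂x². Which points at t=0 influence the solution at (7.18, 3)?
Domain of dependence: [-0.4316, 14.7916]. Signals travel at speed 2.5372, so data within |x - 7.18| ≤ 2.5372·3 = 7.6116 can reach the point.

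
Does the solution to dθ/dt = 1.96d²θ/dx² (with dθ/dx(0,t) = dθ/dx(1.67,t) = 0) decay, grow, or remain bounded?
θ → constant (steady state). Heat is conserved (no flux at boundaries); solution approaches the spatial average.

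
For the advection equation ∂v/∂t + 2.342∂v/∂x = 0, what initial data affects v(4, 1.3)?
A single point: x = 0.9554. The characteristic through (4, 1.3) is x - 2.342t = const, so x = 4 - 2.342·1.3 = 0.9554.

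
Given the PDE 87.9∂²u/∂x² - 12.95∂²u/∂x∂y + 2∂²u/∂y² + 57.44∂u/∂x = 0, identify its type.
The second-order coefficients are A = 87.9, B = -12.95, C = 2. Since B² - 4AC = -535.4975 < 0, this is an elliptic PDE.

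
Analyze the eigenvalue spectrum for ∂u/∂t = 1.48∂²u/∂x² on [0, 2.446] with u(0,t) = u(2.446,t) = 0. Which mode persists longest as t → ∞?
Eigenvalues: λₙ = 1.48n²π²/2.446².
First three modes:
  n=1: λ₁ = 1.48π²/2.446² ≈ 2.441
  n=2: λ₂ = 5.92π²/2.446² ≈ 9.766 (4× faster decay)
  n=3: λ₃ = 13.32π²/2.446² ≈ 21.973 (9× faster decay)
As t → ∞, higher modes decay exponentially faster. The n=1 mode dominates: u ~ c₁ sin(πx/2.446) e^{-λ₁t}.
Decay rate: λ₁ = 1.48π²/2.446² ≈ 2.441.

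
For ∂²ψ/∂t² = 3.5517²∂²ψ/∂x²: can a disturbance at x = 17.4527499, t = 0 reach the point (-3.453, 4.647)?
No. The domain of dependence is [-19.9577499, 13.0517499], and 17.4527499 is outside this interval.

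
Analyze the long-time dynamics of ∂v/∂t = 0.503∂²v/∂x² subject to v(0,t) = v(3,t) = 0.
Long-time behavior: v → 0. Heat diffuses out through both boundaries.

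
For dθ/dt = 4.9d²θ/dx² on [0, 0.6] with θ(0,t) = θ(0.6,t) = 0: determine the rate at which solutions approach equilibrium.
Eigenvalues: λₙ = 4.9n²π²/0.6².
First three modes:
  n=1: λ₁ = 4.9π²/0.6² ≈ 134.336
  n=2: λ₂ = 19.6π²/0.6² ≈ 537.345 (4× faster decay)
  n=3: λ₃ = 44.1π²/0.6² ≈ 1209.027 (9× faster decay)
As t → ∞, higher modes decay exponentially faster. The n=1 mode dominates: θ ~ c₁ sin(πx/0.6) e^{-λ₁t}.
Decay rate: λ₁ = 4.9π²/0.6² ≈ 134.336.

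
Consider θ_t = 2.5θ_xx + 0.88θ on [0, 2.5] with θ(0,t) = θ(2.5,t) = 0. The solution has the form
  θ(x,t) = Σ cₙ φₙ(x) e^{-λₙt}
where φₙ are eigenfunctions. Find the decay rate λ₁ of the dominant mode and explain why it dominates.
Eigenvalues: λₙ = 2.5n²π²/2.5² - 0.88.
First three modes:
  n=1: λ₁ = 2.5π²/2.5² - 0.88 ≈ 3.068
  n=2: λ₂ = 10π²/2.5² - 0.88 ≈ 14.911
  n=3: λ₃ = 22.5π²/2.5² - 0.88 ≈ 34.651
Since 2.5π²/2.5² ≈ 3.948 > 0.88, all λₙ > 0.
The n=1 mode decays slowest → dominates as t → ∞.
Asymptotic: θ ~ c₁ sin(πx/2.5) e^{-λ₁t} with decay rate λ₁ ≈ 3.068.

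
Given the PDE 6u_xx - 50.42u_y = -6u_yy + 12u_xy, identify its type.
Rewriting in standard form: 6u_xx - 12u_xy + 6u_yy - 50.42u_y = 0. The second-order coefficients are A = 6, B = -12, C = 6. Since B² - 4AC = 0 = 0, this is a parabolic PDE.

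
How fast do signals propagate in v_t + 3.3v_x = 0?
Speed = 3.3. Information travels along x - 3.3t = const (rightward).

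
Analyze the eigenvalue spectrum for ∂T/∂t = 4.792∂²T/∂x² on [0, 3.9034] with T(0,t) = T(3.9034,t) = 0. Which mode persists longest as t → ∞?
Eigenvalues: λₙ = 4.792n²π²/3.9034².
First three modes:
  n=1: λ₁ = 4.792π²/3.9034² ≈ 3.104
  n=2: λ₂ = 19.168π²/3.9034² ≈ 12.416 (4× faster decay)
  n=3: λ₃ = 43.128π²/3.9034² ≈ 27.937 (9× faster decay)
As t → ∞, higher modes decay exponentially faster. The n=1 mode dominates: T ~ c₁ sin(πx/3.9034) e^{-λ₁t}.
Decay rate: λ₁ = 4.792π²/3.9034² ≈ 3.104.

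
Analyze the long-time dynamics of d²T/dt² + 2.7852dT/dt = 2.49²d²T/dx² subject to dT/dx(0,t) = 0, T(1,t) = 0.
Long-time behavior: T → 0. Damping (γ=2.7852) dissipates energy; oscillations decay exponentially.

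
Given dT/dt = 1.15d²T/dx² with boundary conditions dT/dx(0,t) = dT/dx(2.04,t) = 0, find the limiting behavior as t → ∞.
T → constant (steady state). Heat is conserved (no flux at boundaries); solution approaches the spatial average.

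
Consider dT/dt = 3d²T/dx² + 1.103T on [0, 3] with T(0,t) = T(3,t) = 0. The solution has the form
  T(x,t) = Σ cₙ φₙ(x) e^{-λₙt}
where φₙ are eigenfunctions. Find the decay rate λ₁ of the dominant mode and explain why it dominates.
Eigenvalues: λₙ = 3n²π²/3² - 1.103.
First three modes:
  n=1: λ₁ = 3π²/3² - 1.103 ≈ 2.187
  n=2: λ₂ = 12π²/3² - 1.103 ≈ 12.056
  n=3: λ₃ = 27π²/3² - 1.103 ≈ 28.506
Since 3π²/3² ≈ 3.29 > 1.103, all λₙ > 0.
The n=1 mode decays slowest → dominates as t → ∞.
Asymptotic: T ~ c₁ sin(πx/3) e^{-λ₁t} with decay rate λ₁ ≈ 2.187.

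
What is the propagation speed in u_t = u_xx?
Infinite. The heat equation is parabolic, not hyperbolic, so disturbances propagate instantly.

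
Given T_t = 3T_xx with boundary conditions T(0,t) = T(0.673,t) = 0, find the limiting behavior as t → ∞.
T → 0. Heat diffuses out through both boundaries.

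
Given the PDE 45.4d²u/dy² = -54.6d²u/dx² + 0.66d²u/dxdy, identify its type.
Rewriting in standard form: 54.6d²u/dx² - 0.66d²u/dxdy + 45.4d²u/dy² = 0. The second-order coefficients are A = 54.6, B = -0.66, C = 45.4. Since B² - 4AC = -9914.9244 < 0, this is an elliptic PDE.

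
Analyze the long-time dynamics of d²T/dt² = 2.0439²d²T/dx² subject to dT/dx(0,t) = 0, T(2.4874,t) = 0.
Long-time behavior: T oscillates (no decay). Energy is conserved; the solution oscillates indefinitely as standing waves.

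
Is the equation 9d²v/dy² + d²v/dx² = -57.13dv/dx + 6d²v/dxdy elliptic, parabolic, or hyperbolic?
Rewriting in standard form: d²v/dx² - 6d²v/dxdy + 9d²v/dy² + 57.13dv/dx = 0. Computing B² - 4AC with A = 1, B = -6, C = 9: discriminant = 0 (zero). Answer: parabolic.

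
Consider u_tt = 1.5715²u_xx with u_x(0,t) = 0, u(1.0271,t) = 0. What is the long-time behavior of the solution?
As t → ∞, u oscillates (no decay). Energy is conserved; the solution oscillates indefinitely as standing waves.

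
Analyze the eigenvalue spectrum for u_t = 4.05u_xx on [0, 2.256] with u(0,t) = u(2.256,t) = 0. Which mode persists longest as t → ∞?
Eigenvalues: λₙ = 4.05n²π²/2.256².
First three modes:
  n=1: λ₁ = 4.05π²/2.256² ≈ 7.854
  n=2: λ₂ = 16.2π²/2.256² ≈ 31.415 (4× faster decay)
  n=3: λ₃ = 36.45π²/2.256² ≈ 70.684 (9× faster decay)
As t → ∞, higher modes decay exponentially faster. The n=1 mode dominates: u ~ c₁ sin(πx/2.256) e^{-λ₁t}.
Decay rate: λ₁ = 4.05π²/2.256² ≈ 7.854.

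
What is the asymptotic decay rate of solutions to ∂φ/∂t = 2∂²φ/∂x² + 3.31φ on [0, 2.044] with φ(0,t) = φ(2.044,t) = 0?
Eigenvalues: λₙ = 2n²π²/2.044² - 3.31.
First three modes:
  n=1: λ₁ = 2π²/2.044² - 3.31 ≈ 1.415
  n=2: λ₂ = 8π²/2.044² - 3.31 ≈ 15.589
  n=3: λ₃ = 18π²/2.044² - 3.31 ≈ 39.212
Since 2π²/2.044² ≈ 4.725 > 3.31, all λₙ > 0.
The n=1 mode decays slowest → dominates as t → ∞.
Asymptotic: φ ~ c₁ sin(πx/2.044) e^{-λ₁t} with decay rate λ₁ ≈ 1.415.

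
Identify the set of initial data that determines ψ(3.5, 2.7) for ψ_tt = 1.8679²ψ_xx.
Domain of dependence: [-1.54333, 8.54333]. Signals travel at speed 1.8679, so data within |x - 3.5| ≤ 1.8679·2.7 = 5.04333 can reach the point.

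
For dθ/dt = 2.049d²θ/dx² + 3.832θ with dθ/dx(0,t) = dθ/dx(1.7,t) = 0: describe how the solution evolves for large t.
θ grows unboundedly. With Neumann BCs the constant mode has diffusion eigenvalue 0, so any r > 0 makes it grow like e^(3.832t); solution grows exponentially.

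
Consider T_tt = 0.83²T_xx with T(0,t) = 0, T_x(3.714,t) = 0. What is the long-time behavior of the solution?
As t → ∞, T oscillates (no decay). Energy is conserved; the solution oscillates indefinitely as standing waves.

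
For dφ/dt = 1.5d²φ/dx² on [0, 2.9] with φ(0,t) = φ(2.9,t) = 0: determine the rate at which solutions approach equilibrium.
Eigenvalues: λₙ = 1.5n²π²/2.9².
First three modes:
  n=1: λ₁ = 1.5π²/2.9² ≈ 1.76
  n=2: λ₂ = 6π²/2.9² ≈ 7.041 (4× faster decay)
  n=3: λ₃ = 13.5π²/2.9² ≈ 15.843 (9× faster decay)
As t → ∞, higher modes decay exponentially faster. The n=1 mode dominates: φ ~ c₁ sin(πx/2.9) e^{-λ₁t}.
Decay rate: λ₁ = 1.5π²/2.9² ≈ 1.76.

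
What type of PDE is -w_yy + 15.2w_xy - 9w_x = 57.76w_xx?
Rewriting in standard form: -57.76w_xx + 15.2w_xy - w_yy - 9w_x = 0. With A = -57.76, B = 15.2, C = -1, the discriminant is 0. This is a parabolic PDE.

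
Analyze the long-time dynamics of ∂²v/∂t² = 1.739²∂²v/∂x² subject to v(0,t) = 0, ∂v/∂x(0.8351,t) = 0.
Long-time behavior: v oscillates (no decay). Energy is conserved; the solution oscillates indefinitely as standing waves.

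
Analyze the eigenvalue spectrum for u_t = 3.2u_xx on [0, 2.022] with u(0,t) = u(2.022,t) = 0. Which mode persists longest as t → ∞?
Eigenvalues: λₙ = 3.2n²π²/2.022².
First three modes:
  n=1: λ₁ = 3.2π²/2.022² ≈ 7.725
  n=2: λ₂ = 12.8π²/2.022² ≈ 30.899 (4× faster decay)
  n=3: λ₃ = 28.8π²/2.022² ≈ 69.523 (9× faster decay)
As t → ∞, higher modes decay exponentially faster. The n=1 mode dominates: u ~ c₁ sin(πx/2.022) e^{-λ₁t}.
Decay rate: λ₁ = 3.2π²/2.022² ≈ 7.725.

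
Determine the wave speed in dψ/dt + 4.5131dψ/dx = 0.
Speed = 4.5131. Information travels along x - 4.5131t = const (rightward).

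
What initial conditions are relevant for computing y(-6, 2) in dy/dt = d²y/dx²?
The entire real line. The heat equation has infinite propagation speed: any initial disturbance instantly affects all points (though exponentially small far away).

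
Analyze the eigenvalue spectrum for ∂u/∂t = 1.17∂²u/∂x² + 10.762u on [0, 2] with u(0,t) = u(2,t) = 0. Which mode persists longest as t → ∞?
Eigenvalues: λₙ = 1.17n²π²/2² - 10.762.
First three modes:
  n=1: λ₁ = 1.17π²/2² - 10.762 ≈ -7.875
  n=2: λ₂ = 4.68π²/2² - 10.762 ≈ 0.785
  n=3: λ₃ = 10.53π²/2² - 10.762 ≈ 15.22
Since 1.17π²/2² ≈ 2.887 < 10.762, λ₁ < 0.
The n=1 mode grows fastest (−λₙ is largest for n=1) → dominates.
Asymptotic: u ~ c₁ sin(πx/2) e^{7.875t} (exponential growth at rate −λ₁ ≈ 7.875).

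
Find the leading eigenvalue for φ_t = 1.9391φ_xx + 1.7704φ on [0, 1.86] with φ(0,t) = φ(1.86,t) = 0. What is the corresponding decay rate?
Eigenvalues: λₙ = 1.9391n²π²/1.86² - 1.7704.
First three modes:
  n=1: λ₁ = 1.9391π²/1.86² - 1.7704 ≈ 3.761
  n=2: λ₂ = 7.7564π²/1.86² - 1.7704 ≈ 20.357
  n=3: λ₃ = 17.4519π²/1.86² - 1.7704 ≈ 48.017
Since 1.9391π²/1.86² ≈ 5.532 > 1.7704, all λₙ > 0.
The n=1 mode decays slowest → dominates as t → ∞.
Asymptotic: φ ~ c₁ sin(πx/1.86) e^{-λ₁t} with decay rate λ₁ ≈ 3.761.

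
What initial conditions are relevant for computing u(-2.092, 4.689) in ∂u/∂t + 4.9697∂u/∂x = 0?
A single point: x = -25.3949233. The characteristic through (-2.092, 4.689) is x - 4.9697t = const, so x = -2.092 - 4.9697·4.689 = -25.3949233.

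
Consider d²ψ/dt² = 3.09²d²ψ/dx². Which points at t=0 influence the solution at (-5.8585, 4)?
Domain of dependence: [-18.2185, 6.5015]. Signals travel at speed 3.09, so data within |x - -5.8585| ≤ 3.09·4 = 12.36 can reach the point.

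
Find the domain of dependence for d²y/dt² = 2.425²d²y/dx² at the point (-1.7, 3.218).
Domain of dependence: [-9.50365, 6.10365]. Signals travel at speed 2.425, so data within |x - -1.7| ≤ 2.425·3.218 = 7.80365 can reach the point.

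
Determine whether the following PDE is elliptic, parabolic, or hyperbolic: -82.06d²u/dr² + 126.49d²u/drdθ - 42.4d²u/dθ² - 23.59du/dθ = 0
Coefficients: A = -82.06, B = 126.49, C = -42.4. B² - 4AC = 2082.3441, which is positive, so the equation is hyperbolic.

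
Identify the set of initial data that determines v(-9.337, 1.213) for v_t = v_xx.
The entire real line. The heat equation has infinite propagation speed: any initial disturbance instantly affects all points (though exponentially small far away).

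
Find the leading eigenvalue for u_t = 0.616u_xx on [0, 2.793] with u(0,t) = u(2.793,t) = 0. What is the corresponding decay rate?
Eigenvalues: λₙ = 0.616n²π²/2.793².
First three modes:
  n=1: λ₁ = 0.616π²/2.793² ≈ 0.779
  n=2: λ₂ = 2.464π²/2.793² ≈ 3.117 (4× faster decay)
  n=3: λ₃ = 5.544π²/2.793² ≈ 7.014 (9× faster decay)
As t → ∞, higher modes decay exponentially faster. The n=1 mode dominates: u ~ c₁ sin(πx/2.793) e^{-λ₁t}.
Decay rate: λ₁ = 0.616π²/2.793² ≈ 0.779.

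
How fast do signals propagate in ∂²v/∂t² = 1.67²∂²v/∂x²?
Speed = 1.67. Information travels along characteristics x = x₀ ± 1.67t.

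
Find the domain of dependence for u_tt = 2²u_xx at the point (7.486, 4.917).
Domain of dependence: [-2.348, 17.32]. Signals travel at speed 2, so data within |x - 7.486| ≤ 2·4.917 = 9.834 can reach the point.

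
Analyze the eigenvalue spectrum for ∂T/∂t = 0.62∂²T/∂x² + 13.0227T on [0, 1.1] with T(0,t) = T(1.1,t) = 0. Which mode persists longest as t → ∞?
Eigenvalues: λₙ = 0.62n²π²/1.1² - 13.0227.
First three modes:
  n=1: λ₁ = 0.62π²/1.1² - 13.0227 ≈ -7.966
  n=2: λ₂ = 2.48π²/1.1² - 13.0227 ≈ 7.206
  n=3: λ₃ = 5.58π²/1.1² - 13.0227 ≈ 32.492
Since 0.62π²/1.1² ≈ 5.057 < 13.0227, λ₁ < 0.
The n=1 mode grows fastest (−λₙ is largest for n=1) → dominates.
Asymptotic: T ~ c₁ sin(πx/1.1) e^{7.966t} (exponential growth at rate −λ₁ ≈ 7.966).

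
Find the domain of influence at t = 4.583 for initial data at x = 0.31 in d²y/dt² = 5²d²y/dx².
Domain of influence: [-22.605, 23.225]. Data at x = 0.31 spreads outward at speed 5.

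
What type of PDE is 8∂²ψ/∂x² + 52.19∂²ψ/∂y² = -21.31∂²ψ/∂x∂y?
Rewriting in standard form: 8∂²ψ/∂x² + 21.31∂²ψ/∂x∂y + 52.19∂²ψ/∂y² = 0. With A = 8, B = 21.31, C = 52.19, the discriminant is -1215.9639. This is an elliptic PDE.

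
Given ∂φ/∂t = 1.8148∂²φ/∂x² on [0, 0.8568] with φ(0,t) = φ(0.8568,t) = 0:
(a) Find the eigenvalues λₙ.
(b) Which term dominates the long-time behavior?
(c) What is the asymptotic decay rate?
Eigenvalues: λₙ = 1.8148n²π²/0.8568².
First three modes:
  n=1: λ₁ = 1.8148π²/0.8568² ≈ 24.399
  n=2: λ₂ = 7.2592π²/0.8568² ≈ 97.595 (4× faster decay)
  n=3: λ₃ = 16.3332π²/0.8568² ≈ 219.59 (9× faster decay)
As t → ∞, higher modes decay exponentially faster. The n=1 mode dominates: φ ~ c₁ sin(πx/0.8568) e^{-λ₁t}.
Decay rate: λ₁ = 1.8148π²/0.8568² ≈ 24.399.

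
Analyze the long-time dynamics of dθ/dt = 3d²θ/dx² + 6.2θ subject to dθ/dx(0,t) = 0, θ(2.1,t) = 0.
Long-time behavior: θ grows unboundedly. Reaction dominates diffusion (r=6.2 > κπ²/(4L²)≈1.68); solution grows exponentially.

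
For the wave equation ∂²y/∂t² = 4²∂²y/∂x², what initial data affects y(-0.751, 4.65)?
Domain of dependence: [-19.351, 17.849]. Signals travel at speed 4, so data within |x - -0.751| ≤ 4·4.65 = 18.6 can reach the point.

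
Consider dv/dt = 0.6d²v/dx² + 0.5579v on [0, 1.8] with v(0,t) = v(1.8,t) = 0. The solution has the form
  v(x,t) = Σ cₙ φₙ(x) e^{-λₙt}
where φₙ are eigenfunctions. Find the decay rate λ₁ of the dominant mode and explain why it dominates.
Eigenvalues: λₙ = 0.6n²π²/1.8² - 0.5579.
First three modes:
  n=1: λ₁ = 0.6π²/1.8² - 0.5579 ≈ 1.27
  n=2: λ₂ = 2.4π²/1.8² - 0.5579 ≈ 6.753
  n=3: λ₃ = 5.4π²/1.8² - 0.5579 ≈ 15.891
Since 0.6π²/1.8² ≈ 1.828 > 0.5579, all λₙ > 0.
The n=1 mode decays slowest → dominates as t → ∞.
Asymptotic: v ~ c₁ sin(πx/1.8) e^{-λ₁t} with decay rate λ₁ ≈ 1.27.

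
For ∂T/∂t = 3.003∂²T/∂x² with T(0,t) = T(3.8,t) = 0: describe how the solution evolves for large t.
T → 0. Heat diffuses out through both boundaries.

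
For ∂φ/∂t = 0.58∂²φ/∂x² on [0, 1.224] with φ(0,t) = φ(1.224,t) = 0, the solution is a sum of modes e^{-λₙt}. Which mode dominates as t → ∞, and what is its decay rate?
Eigenvalues: λₙ = 0.58n²π²/1.224².
First three modes:
  n=1: λ₁ = 0.58π²/1.224² ≈ 3.821
  n=2: λ₂ = 2.32π²/1.224² ≈ 15.284 (4× faster decay)
  n=3: λ₃ = 5.22π²/1.224² ≈ 34.388 (9× faster decay)
As t → ∞, higher modes decay exponentially faster. The n=1 mode dominates: φ ~ c₁ sin(πx/1.224) e^{-λ₁t}.
Decay rate: λ₁ = 0.58π²/1.224² ≈ 3.821.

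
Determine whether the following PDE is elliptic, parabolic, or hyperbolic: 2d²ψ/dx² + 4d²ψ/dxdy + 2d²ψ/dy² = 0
Coefficients: A = 2, B = 4, C = 2. B² - 4AC = 0, which is zero, so the equation is parabolic.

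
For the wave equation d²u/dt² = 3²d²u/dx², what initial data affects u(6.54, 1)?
Domain of dependence: [3.54, 9.54]. Signals travel at speed 3, so data within |x - 6.54| ≤ 3·1 = 3 can reach the point.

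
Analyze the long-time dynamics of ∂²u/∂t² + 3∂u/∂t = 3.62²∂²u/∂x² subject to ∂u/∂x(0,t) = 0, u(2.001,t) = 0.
Long-time behavior: u → 0. Damping (γ=3) dissipates energy; oscillations decay exponentially.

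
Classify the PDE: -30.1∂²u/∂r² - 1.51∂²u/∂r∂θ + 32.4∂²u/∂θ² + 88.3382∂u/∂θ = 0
A = -30.1, B = -1.51, C = 32.4. Discriminant B² - 4AC = 3903.2401. Since 3903.2401 > 0, hyperbolic.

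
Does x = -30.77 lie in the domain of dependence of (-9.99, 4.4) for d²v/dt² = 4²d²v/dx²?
No. The domain of dependence is [-27.59, 7.61], and -30.77 is outside this interval.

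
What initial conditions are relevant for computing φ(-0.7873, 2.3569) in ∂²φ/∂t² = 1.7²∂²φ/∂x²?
Domain of dependence: [-4.79403, 3.21943]. Signals travel at speed 1.7, so data within |x - -0.7873| ≤ 1.7·2.3569 = 4.00673 can reach the point.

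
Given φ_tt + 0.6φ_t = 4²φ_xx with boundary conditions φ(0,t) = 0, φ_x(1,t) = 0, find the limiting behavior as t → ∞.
φ → 0. Damping (γ=0.6) dissipates energy; oscillations decay exponentially.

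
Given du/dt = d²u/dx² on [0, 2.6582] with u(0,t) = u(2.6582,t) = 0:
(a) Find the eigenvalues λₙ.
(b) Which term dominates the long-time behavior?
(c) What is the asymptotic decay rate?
Eigenvalues: λₙ = n²π²/2.6582².
First three modes:
  n=1: λ₁ = π²/2.6582² ≈ 1.397
  n=2: λ₂ = 4π²/2.6582² ≈ 5.587 (4× faster decay)
  n=3: λ₃ = 9π²/2.6582² ≈ 12.571 (9× faster decay)
As t → ∞, higher modes decay exponentially faster. The n=1 mode dominates: u ~ c₁ sin(πx/2.6582) e^{-λ₁t}.
Decay rate: λ₁ = π²/2.6582² ≈ 1.397.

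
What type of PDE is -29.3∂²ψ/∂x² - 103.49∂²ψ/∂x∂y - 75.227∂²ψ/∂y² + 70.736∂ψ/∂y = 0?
With A = -29.3, B = -103.49, C = -75.227, the discriminant is 1893.5757. This is a hyperbolic PDE.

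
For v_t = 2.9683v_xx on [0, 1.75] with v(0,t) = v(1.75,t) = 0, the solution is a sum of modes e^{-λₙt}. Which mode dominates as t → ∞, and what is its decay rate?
Eigenvalues: λₙ = 2.9683n²π²/1.75².
First three modes:
  n=1: λ₁ = 2.9683π²/1.75² ≈ 9.566
  n=2: λ₂ = 11.8732π²/1.75² ≈ 38.264 (4× faster decay)
  n=3: λ₃ = 26.7147π²/1.75² ≈ 86.094 (9× faster decay)
As t → ∞, higher modes decay exponentially faster. The n=1 mode dominates: v ~ c₁ sin(πx/1.75) e^{-λ₁t}.
Decay rate: λ₁ = 2.9683π²/1.75² ≈ 9.566.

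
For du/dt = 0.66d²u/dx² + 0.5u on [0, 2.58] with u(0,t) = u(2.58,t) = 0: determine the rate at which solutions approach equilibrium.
Eigenvalues: λₙ = 0.66n²π²/2.58² - 0.5.
First three modes:
  n=1: λ₁ = 0.66π²/2.58² - 0.5 ≈ 0.479
  n=2: λ₂ = 2.64π²/2.58² - 0.5 ≈ 3.414
  n=3: λ₃ = 5.94π²/2.58² - 0.5 ≈ 8.307
Since 0.66π²/2.58² ≈ 0.979 > 0.5, all λₙ > 0.
The n=1 mode decays slowest → dominates as t → ∞.
Asymptotic: u ~ c₁ sin(πx/2.58) e^{-λ₁t} with decay rate λ₁ ≈ 0.479.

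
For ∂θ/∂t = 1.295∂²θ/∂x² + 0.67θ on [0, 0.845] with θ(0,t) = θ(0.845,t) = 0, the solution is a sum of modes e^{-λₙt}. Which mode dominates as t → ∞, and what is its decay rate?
Eigenvalues: λₙ = 1.295n²π²/0.845² - 0.67.
First three modes:
  n=1: λ₁ = 1.295π²/0.845² - 0.67 ≈ 17.23
  n=2: λ₂ = 5.18π²/0.845² - 0.67 ≈ 70.931
  n=3: λ₃ = 11.655π²/0.845² - 0.67 ≈ 160.431
Since 1.295π²/0.845² ≈ 17.9 > 0.67, all λₙ > 0.
The n=1 mode decays slowest → dominates as t → ∞.
Asymptotic: θ ~ c₁ sin(πx/0.845) e^{-λ₁t} with decay rate λ₁ ≈ 17.23.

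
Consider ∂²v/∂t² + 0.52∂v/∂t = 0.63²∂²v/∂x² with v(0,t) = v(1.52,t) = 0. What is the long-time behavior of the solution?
As t → ∞, v → 0. Damping (γ=0.52) dissipates energy; oscillations decay exponentially.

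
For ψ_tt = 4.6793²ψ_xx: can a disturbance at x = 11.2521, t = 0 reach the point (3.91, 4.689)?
Yes. The domain of dependence is [-18.0312377, 25.8512377], and 11.2521 ∈ [-18.0312377, 25.8512377].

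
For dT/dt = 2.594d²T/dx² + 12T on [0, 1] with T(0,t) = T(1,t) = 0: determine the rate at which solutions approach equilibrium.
Eigenvalues: λₙ = 2.594n²π²/1² - 12.
First three modes:
  n=1: λ₁ = 2.594π² - 12 ≈ 13.602
  n=2: λ₂ = 10.376π² - 12 ≈ 90.407
  n=3: λ₃ = 23.346π² - 12 ≈ 218.416
Since 2.594π² ≈ 25.602 > 12, all λₙ > 0.
The n=1 mode decays slowest → dominates as t → ∞.
Asymptotic: T ~ c₁ sin(πx/1) e^{-λ₁t} with decay rate λ₁ ≈ 13.602.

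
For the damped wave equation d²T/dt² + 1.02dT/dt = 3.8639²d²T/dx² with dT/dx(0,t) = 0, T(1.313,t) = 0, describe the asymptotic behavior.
T → 0. Damping (γ=1.02) dissipates energy; oscillations decay exponentially.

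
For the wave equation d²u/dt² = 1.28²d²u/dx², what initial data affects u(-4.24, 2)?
Domain of dependence: [-6.8, -1.68]. Signals travel at speed 1.28, so data within |x - -4.24| ≤ 1.28·2 = 2.56 can reach the point.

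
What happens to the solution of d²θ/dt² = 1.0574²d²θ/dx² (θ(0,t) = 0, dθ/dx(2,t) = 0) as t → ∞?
θ oscillates (no decay). Energy is conserved; the solution oscillates indefinitely as standing waves.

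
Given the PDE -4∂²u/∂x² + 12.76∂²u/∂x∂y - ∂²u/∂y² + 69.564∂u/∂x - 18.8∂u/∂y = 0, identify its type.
The second-order coefficients are A = -4, B = 12.76, C = -1. Since B² - 4AC = 146.8176 > 0, this is a hyperbolic PDE.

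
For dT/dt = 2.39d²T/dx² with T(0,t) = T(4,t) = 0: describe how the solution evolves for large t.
T → 0. Heat diffuses out through both boundaries.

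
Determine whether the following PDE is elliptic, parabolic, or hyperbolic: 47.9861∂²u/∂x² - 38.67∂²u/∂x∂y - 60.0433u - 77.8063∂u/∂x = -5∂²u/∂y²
Rewriting in standard form: 47.9861∂²u/∂x² - 38.67∂²u/∂x∂y + 5∂²u/∂y² - 77.8063∂u/∂x - 60.0433u = 0. Coefficients: A = 47.9861, B = -38.67, C = 5. B² - 4AC = 535.6469, which is positive, so the equation is hyperbolic.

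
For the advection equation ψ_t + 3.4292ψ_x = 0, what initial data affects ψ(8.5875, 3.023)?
A single point: x = -1.7789716. The characteristic through (8.5875, 3.023) is x - 3.4292t = const, so x = 8.5875 - 3.4292·3.023 = -1.7789716.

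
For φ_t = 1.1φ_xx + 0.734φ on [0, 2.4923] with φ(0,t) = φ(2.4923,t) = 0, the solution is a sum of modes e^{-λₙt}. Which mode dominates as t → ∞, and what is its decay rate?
Eigenvalues: λₙ = 1.1n²π²/2.4923² - 0.734.
First three modes:
  n=1: λ₁ = 1.1π²/2.4923² - 0.734 ≈ 1.014
  n=2: λ₂ = 4.4π²/2.4923² - 0.734 ≈ 6.257
  n=3: λ₃ = 9.9π²/2.4923² - 0.734 ≈ 14.996
Since 1.1π²/2.4923² ≈ 1.748 > 0.734, all λₙ > 0.
The n=1 mode decays slowest → dominates as t → ∞.
Asymptotic: φ ~ c₁ sin(πx/2.4923) e^{-λ₁t} with decay rate λ₁ ≈ 1.014.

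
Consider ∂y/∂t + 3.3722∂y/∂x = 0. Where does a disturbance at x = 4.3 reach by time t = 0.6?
At x = 6.32332. The characteristic carries data from (4.3, 0) to (6.32332, 0.6).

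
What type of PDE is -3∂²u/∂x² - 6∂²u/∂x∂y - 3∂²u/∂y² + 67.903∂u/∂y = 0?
With A = -3, B = -6, C = -3, the discriminant is 0. This is a parabolic PDE.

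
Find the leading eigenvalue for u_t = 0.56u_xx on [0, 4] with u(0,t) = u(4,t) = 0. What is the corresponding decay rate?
Eigenvalues: λₙ = 0.56n²π²/4².
First three modes:
  n=1: λ₁ = 0.56π²/4² ≈ 0.345
  n=2: λ₂ = 2.24π²/4² ≈ 1.382 (4× faster decay)
  n=3: λ₃ = 5.04π²/4² ≈ 3.109 (9× faster decay)
As t → ∞, higher modes decay exponentially faster. The n=1 mode dominates: u ~ c₁ sin(πx/4) e^{-λ₁t}.
Decay rate: λ₁ = 0.56π²/4² ≈ 0.345.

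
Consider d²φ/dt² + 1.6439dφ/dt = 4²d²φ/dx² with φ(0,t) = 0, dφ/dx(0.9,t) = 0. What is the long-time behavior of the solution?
As t → ∞, φ → 0. Damping (γ=1.6439) dissipates energy; oscillations decay exponentially.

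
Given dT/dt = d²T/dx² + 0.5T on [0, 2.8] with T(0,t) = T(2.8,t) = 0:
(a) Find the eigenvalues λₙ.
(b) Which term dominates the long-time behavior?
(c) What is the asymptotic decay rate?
Eigenvalues: λₙ = n²π²/2.8² - 0.5.
First three modes:
  n=1: λ₁ = π²/2.8² - 0.5 ≈ 0.759
  n=2: λ₂ = 4π²/2.8² - 0.5 ≈ 4.536
  n=3: λ₃ = 9π²/2.8² - 0.5 ≈ 10.83
Since π²/2.8² ≈ 1.259 > 0.5, all λₙ > 0.
The n=1 mode decays slowest → dominates as t → ∞.
Asymptotic: T ~ c₁ sin(πx/2.8) e^{-λ₁t} with decay rate λ₁ ≈ 0.759.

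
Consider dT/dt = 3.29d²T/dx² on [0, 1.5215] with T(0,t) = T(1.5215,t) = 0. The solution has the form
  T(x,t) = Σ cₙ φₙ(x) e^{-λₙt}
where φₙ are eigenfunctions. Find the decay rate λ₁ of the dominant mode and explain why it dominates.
Eigenvalues: λₙ = 3.29n²π²/1.5215².
First three modes:
  n=1: λ₁ = 3.29π²/1.5215² ≈ 14.027
  n=2: λ₂ = 13.16π²/1.5215² ≈ 56.106 (4× faster decay)
  n=3: λ₃ = 29.61π²/1.5215² ≈ 126.239 (9× faster decay)
As t → ∞, higher modes decay exponentially faster. The n=1 mode dominates: T ~ c₁ sin(πx/1.5215) e^{-λ₁t}.
Decay rate: λ₁ = 3.29π²/1.5215² ≈ 14.027.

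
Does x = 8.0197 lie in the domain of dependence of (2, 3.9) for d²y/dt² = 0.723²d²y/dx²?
No. The domain of dependence is [-0.8197, 4.8197], and 8.0197 is outside this interval.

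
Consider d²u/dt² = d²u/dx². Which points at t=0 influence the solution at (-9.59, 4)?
Domain of dependence: [-13.59, -5.59]. Signals travel at speed 1, so data within |x - -9.59| ≤ 1·4 = 4 can reach the point.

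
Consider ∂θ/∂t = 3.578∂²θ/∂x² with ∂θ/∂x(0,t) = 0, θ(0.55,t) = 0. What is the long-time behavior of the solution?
As t → ∞, θ → 0. Heat escapes through the Dirichlet boundary.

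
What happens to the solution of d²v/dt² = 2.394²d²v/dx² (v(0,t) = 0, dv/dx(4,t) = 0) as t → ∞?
v oscillates (no decay). Energy is conserved; the solution oscillates indefinitely as standing waves.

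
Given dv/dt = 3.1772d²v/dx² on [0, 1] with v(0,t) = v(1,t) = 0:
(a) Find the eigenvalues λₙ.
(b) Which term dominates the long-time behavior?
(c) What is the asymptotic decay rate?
Eigenvalues: λₙ = 3.1772n²π².
First three modes:
  n=1: λ₁ = 3.1772π² ≈ 31.358
  n=2: λ₂ = 12.7088π² ≈ 125.431 (4× faster decay)
  n=3: λ₃ = 28.5948π² ≈ 282.219 (9× faster decay)
As t → ∞, higher modes decay exponentially faster. The n=1 mode dominates: v ~ c₁ sin(πx) e^{-λ₁t}.
Decay rate: λ₁ = 3.1772π² ≈ 31.358.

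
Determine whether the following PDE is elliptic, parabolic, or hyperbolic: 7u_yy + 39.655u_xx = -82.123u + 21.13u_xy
Rewriting in standard form: 39.655u_xx - 21.13u_xy + 7u_yy + 82.123u = 0. Coefficients: A = 39.655, B = -21.13, C = 7. B² - 4AC = -663.8631, which is negative, so the equation is elliptic.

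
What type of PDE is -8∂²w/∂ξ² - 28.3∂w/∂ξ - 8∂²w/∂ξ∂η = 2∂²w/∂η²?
Rewriting in standard form: -8∂²w/∂ξ² - 8∂²w/∂ξ∂η - 2∂²w/∂η² - 28.3∂w/∂ξ = 0. With A = -8, B = -8, C = -2, the discriminant is 0. This is a parabolic PDE.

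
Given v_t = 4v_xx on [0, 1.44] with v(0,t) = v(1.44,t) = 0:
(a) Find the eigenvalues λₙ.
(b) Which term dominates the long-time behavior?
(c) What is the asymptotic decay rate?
Eigenvalues: λₙ = 4n²π²/1.44².
First three modes:
  n=1: λ₁ = 4π²/1.44² ≈ 19.039
  n=2: λ₂ = 16π²/1.44² ≈ 76.154 (4× faster decay)
  n=3: λ₃ = 36π²/1.44² ≈ 171.347 (9× faster decay)
As t → ∞, higher modes decay exponentially faster. The n=1 mode dominates: v ~ c₁ sin(πx/1.44) e^{-λ₁t}.
Decay rate: λ₁ = 4π²/1.44² ≈ 19.039.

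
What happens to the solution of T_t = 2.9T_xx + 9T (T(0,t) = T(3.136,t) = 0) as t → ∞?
T grows unboundedly. Reaction dominates diffusion (r=9 > κπ²/L²≈2.91); solution grows exponentially.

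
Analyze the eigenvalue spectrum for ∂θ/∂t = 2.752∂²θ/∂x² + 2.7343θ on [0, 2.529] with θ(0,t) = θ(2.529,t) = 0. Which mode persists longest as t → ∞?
Eigenvalues: λₙ = 2.752n²π²/2.529² - 2.7343.
First three modes:
  n=1: λ₁ = 2.752π²/2.529² - 2.7343 ≈ 1.512
  n=2: λ₂ = 11.008π²/2.529² - 2.7343 ≈ 14.252
  n=3: λ₃ = 24.768π²/2.529² - 2.7343 ≈ 35.486
Since 2.752π²/2.529² ≈ 4.247 > 2.7343, all λₙ > 0.
The n=1 mode decays slowest → dominates as t → ∞.
Asymptotic: θ ~ c₁ sin(πx/2.529) e^{-λ₁t} with decay rate λ₁ ≈ 1.512.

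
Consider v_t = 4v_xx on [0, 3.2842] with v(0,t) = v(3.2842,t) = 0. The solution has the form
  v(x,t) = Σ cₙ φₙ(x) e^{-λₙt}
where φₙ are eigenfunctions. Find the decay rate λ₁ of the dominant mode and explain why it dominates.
Eigenvalues: λₙ = 4n²π²/3.2842².
First three modes:
  n=1: λ₁ = 4π²/3.2842² ≈ 3.66
  n=2: λ₂ = 16π²/3.2842² ≈ 14.641 (4× faster decay)
  n=3: λ₃ = 36π²/3.2842² ≈ 32.941 (9× faster decay)
As t → ∞, higher modes decay exponentially faster. The n=1 mode dominates: v ~ c₁ sin(πx/3.2842) e^{-λ₁t}.
Decay rate: λ₁ = 4π²/3.2842² ≈ 3.66.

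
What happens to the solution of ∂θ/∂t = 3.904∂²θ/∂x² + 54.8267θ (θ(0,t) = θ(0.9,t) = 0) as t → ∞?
θ grows unboundedly. Reaction dominates diffusion (r=54.8267 > κπ²/L²≈47.57); solution grows exponentially.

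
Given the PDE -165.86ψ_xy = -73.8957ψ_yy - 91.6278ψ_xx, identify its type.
Rewriting in standard form: 91.6278ψ_xx - 165.86ψ_xy + 73.8957ψ_yy = 0. The second-order coefficients are A = 91.6278, B = -165.86, C = 73.8957. Since B² - 4AC = 425.93791816 > 0, this is a hyperbolic PDE.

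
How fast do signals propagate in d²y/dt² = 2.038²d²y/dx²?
Speed = 2.038. Information travels along characteristics x = x₀ ± 2.038t.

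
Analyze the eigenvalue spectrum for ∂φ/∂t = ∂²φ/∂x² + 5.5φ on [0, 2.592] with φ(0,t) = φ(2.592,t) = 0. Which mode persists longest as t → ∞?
Eigenvalues: λₙ = n²π²/2.592² - 5.5.
First three modes:
  n=1: λ₁ = π²/2.592² - 5.5 ≈ -4.031
  n=2: λ₂ = 4π²/2.592² - 5.5 ≈ 0.376
  n=3: λ₃ = 9π²/2.592² - 5.5 ≈ 7.721
Since π²/2.592² ≈ 1.469 < 5.5, λ₁ < 0.
The n=1 mode grows fastest (−λₙ is largest for n=1) → dominates.
Asymptotic: φ ~ c₁ sin(πx/2.592) e^{4.031t} (exponential growth at rate −λ₁ ≈ 4.031).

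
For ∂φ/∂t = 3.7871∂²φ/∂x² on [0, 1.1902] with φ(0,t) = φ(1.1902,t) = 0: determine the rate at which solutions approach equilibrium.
Eigenvalues: λₙ = 3.7871n²π²/1.1902².
First three modes:
  n=1: λ₁ = 3.7871π²/1.1902² ≈ 26.386
  n=2: λ₂ = 15.1484π²/1.1902² ≈ 105.542 (4× faster decay)
  n=3: λ₃ = 34.0839π²/1.1902² ≈ 237.47 (9× faster decay)
As t → ∞, higher modes decay exponentially faster. The n=1 mode dominates: φ ~ c₁ sin(πx/1.1902) e^{-λ₁t}.
Decay rate: λ₁ = 3.7871π²/1.1902² ≈ 26.386.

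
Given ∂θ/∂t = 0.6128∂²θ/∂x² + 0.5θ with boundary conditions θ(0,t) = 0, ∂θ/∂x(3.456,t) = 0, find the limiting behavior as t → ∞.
θ grows unboundedly. Reaction dominates diffusion (r=0.5 > κπ²/(4L²)≈0.13); solution grows exponentially.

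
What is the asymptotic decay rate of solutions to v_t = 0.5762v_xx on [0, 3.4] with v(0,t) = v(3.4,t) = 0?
Eigenvalues: λₙ = 0.5762n²π²/3.4².
First three modes:
  n=1: λ₁ = 0.5762π²/3.4² ≈ 0.492
  n=2: λ₂ = 2.3048π²/3.4² ≈ 1.968 (4× faster decay)
  n=3: λ₃ = 5.1858π²/3.4² ≈ 4.427 (9× faster decay)
As t → ∞, higher modes decay exponentially faster. The n=1 mode dominates: v ~ c₁ sin(πx/3.4) e^{-λ₁t}.
Decay rate: λ₁ = 0.5762π²/3.4² ≈ 0.492.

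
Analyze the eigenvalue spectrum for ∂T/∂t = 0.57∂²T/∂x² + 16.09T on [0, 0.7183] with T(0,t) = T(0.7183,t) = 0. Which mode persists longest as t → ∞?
Eigenvalues: λₙ = 0.57n²π²/0.7183² - 16.09.
First three modes:
  n=1: λ₁ = 0.57π²/0.7183² - 16.09 ≈ -5.187
  n=2: λ₂ = 2.28π²/0.7183² - 16.09 ≈ 27.524
  n=3: λ₃ = 5.13π²/0.7183² - 16.09 ≈ 82.041
Since 0.57π²/0.7183² ≈ 10.903 < 16.09, λ₁ < 0.
The n=1 mode grows fastest (−λₙ is largest for n=1) → dominates.
Asymptotic: T ~ c₁ sin(πx/0.7183) e^{5.187t} (exponential growth at rate −λ₁ ≈ 5.187).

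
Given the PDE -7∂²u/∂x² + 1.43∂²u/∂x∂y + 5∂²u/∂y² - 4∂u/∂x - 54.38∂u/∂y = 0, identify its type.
The second-order coefficients are A = -7, B = 1.43, C = 5. Since B² - 4AC = 142.0449 > 0, this is a hyperbolic PDE.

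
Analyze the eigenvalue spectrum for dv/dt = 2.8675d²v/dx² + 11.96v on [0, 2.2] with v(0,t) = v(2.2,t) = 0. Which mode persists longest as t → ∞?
Eigenvalues: λₙ = 2.8675n²π²/2.2² - 11.96.
First three modes:
  n=1: λ₁ = 2.8675π²/2.2² - 11.96 ≈ -6.113
  n=2: λ₂ = 11.47π²/2.2² - 11.96 ≈ 11.429
  n=3: λ₃ = 25.8075π²/2.2² - 11.96 ≈ 40.666
Since 2.8675π²/2.2² ≈ 5.847 < 11.96, λ₁ < 0.
The n=1 mode grows fastest (−λₙ is largest for n=1) → dominates.
Asymptotic: v ~ c₁ sin(πx/2.2) e^{6.113t} (exponential growth at rate −λ₁ ≈ 6.113).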